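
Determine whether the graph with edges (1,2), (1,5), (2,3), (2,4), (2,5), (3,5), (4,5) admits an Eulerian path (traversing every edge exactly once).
Yes — and in fact it has an Eulerian circuit (the graph is connected and all 5 vertices have even degree)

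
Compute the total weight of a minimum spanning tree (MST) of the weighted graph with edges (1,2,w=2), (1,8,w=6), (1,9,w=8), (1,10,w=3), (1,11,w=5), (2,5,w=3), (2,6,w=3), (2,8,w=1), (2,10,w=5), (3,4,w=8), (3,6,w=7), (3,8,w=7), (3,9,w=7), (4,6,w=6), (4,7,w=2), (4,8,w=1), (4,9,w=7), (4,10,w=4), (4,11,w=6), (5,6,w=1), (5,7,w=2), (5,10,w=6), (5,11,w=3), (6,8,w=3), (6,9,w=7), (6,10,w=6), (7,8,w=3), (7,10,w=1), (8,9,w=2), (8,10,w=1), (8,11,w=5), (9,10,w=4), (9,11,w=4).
21 (MST edges: (1,2,w=2), (2,8,w=1), (3,6,w=7), (4,8,w=1), (5,6,w=1), (5,7,w=2), (5,11,w=3), (7,10,w=1), (8,9,w=2), (8,10,w=1); sum of weights 2 + 1 + 7 + 1 + 1 + 2 + 3 + 1 + 2 + 1 = 21)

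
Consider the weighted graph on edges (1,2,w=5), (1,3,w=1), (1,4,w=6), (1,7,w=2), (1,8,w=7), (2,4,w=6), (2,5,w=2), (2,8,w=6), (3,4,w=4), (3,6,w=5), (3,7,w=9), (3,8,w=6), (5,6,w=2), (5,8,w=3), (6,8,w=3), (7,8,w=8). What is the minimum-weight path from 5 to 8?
3 (path: 5 -> 8; weights 3 = 3)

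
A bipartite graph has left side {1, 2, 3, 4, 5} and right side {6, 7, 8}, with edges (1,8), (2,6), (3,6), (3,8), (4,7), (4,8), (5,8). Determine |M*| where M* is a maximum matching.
3 (matching: (1,8), (2,6), (4,7); upper bound min(|L|,|R|) = min(5,3) = 3)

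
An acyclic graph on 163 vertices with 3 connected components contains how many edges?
160 (Each of the 3 component trees on V_i vertices has V_i - 1 edges; summing gives V - C = 163 - 3 = 160)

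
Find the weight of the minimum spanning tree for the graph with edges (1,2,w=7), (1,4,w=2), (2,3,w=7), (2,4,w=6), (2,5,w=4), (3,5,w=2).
14 (MST edges: (1,4,w=2), (2,4,w=6), (2,5,w=4), (3,5,w=2); sum of weights 2 + 6 + 4 + 2 = 14)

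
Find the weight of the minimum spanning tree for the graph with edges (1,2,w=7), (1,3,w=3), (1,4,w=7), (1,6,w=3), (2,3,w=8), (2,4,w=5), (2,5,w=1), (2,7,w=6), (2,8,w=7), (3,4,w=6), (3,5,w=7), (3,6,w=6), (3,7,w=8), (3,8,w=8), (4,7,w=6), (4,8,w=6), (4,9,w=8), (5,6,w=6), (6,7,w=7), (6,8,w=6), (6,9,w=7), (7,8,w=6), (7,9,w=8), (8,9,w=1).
31 (MST edges: (1,3,w=3), (1,6,w=3), (2,4,w=5), (2,5,w=1), (2,7,w=6), (3,4,w=6), (4,8,w=6), (8,9,w=1); sum of weights 3 + 3 + 5 + 1 + 6 + 6 + 6 + 1 = 31)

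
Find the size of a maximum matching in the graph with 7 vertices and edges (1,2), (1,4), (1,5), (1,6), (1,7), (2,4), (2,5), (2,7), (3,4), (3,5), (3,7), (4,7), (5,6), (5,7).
3 (matching: (2,4), (3,7), (5,6); upper bound floor(n/2) = floor(7/2) = 3)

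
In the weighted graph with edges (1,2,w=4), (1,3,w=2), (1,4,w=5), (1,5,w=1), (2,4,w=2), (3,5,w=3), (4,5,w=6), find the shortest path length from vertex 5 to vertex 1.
1 (path: 5 -> 1; weights 1 = 1)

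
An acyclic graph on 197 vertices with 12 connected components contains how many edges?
185 (Each of the 12 component trees on V_i vertices has V_i - 1 edges; summing gives V - C = 197 - 12 = 185)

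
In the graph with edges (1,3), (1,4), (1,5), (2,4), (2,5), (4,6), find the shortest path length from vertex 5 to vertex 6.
3 (path: 5 -> 2 -> 4 -> 6, 3 edges)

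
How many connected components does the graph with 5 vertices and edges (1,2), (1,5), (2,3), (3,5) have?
2 (components: {1, 2, 3, 5}, {4})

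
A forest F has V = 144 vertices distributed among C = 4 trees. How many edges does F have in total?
140 (Each of the 4 component trees on V_i vertices has V_i - 1 edges; summing gives V - C = 144 - 4 = 140)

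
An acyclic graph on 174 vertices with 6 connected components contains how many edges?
168 (Each of the 6 component trees on V_i vertices has V_i - 1 edges; summing gives V - C = 174 - 6 = 168)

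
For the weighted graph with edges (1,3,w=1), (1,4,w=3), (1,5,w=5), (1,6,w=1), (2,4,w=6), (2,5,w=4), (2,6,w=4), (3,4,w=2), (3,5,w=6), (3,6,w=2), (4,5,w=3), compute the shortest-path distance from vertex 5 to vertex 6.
6 (path: 5 -> 1 -> 6; weights 5 + 1 = 6)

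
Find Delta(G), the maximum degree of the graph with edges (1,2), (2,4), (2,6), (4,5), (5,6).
3 (attained at vertex 2)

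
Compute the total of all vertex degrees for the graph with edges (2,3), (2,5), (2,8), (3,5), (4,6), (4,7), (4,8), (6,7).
16 (handshake: sum of degrees = 2|E| = 2 x 8 = 16)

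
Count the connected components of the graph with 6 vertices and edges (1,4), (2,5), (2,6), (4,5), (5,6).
2 (components: {1, 2, 4, 5, 6}, {3})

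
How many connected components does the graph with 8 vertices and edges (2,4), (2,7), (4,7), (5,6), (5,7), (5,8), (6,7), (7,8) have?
3 (components: {1}, {2, 4, 5, 6, 7, 8}, {3})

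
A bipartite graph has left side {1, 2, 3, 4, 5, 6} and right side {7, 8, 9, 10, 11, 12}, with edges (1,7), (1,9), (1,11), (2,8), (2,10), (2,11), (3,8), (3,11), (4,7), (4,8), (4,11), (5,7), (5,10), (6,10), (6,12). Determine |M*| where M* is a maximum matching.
6 (matching: (1,9), (2,10), (3,11), (4,8), (5,7), (6,12); upper bound min(|L|,|R|) = min(6,6) = 6)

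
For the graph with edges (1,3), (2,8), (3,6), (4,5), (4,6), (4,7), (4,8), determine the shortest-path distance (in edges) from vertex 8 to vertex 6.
2 (path: 8 -> 4 -> 6, 2 edges)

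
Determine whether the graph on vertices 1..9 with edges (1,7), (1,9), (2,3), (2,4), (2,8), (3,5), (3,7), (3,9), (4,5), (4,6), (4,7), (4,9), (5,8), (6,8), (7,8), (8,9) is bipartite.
Yes. Partition: {1, 3, 4, 8}, {2, 5, 6, 7, 9}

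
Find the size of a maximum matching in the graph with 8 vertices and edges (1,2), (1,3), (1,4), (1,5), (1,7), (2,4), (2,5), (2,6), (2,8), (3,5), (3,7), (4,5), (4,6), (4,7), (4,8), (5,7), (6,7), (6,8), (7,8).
4 (matching: (1,4), (2,6), (3,5), (7,8); upper bound floor(n/2) = floor(8/2) = 4)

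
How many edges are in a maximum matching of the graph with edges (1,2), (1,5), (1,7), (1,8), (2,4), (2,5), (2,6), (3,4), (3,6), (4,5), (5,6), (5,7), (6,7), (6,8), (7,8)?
4 (matching: (1,2), (3,4), (5,7), (6,8); upper bound floor(n/2) = floor(8/2) = 4)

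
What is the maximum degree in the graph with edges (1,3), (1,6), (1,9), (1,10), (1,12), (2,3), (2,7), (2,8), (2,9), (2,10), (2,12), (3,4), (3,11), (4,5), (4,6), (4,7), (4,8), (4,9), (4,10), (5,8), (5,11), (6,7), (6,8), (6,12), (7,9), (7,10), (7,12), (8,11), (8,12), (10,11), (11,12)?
7 (attained at vertex 4)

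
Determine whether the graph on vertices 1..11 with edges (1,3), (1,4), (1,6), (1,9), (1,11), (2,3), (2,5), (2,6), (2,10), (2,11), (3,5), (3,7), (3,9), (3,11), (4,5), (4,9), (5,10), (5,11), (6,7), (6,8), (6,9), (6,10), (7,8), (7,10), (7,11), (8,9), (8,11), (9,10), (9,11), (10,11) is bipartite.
No (odd cycle of length 3: 11 -> 1 -> 3 -> 11)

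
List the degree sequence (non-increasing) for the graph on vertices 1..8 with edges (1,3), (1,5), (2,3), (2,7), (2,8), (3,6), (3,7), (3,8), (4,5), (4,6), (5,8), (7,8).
[5, 4, 3, 3, 3, 2, 2, 2] (degrees: deg(1)=2, deg(2)=3, deg(3)=5, deg(4)=2, deg(5)=3, deg(6)=2, deg(7)=3, deg(8)=4)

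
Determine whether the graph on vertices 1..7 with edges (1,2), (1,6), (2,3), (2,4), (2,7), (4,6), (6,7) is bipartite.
Yes. Partition: {1, 3, 4, 5, 7}, {2, 6}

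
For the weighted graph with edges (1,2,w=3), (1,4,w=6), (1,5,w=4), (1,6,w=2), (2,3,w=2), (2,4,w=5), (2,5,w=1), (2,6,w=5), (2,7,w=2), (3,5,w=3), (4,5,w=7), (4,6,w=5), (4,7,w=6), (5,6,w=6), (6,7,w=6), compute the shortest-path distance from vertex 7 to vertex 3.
4 (path: 7 -> 2 -> 3; weights 2 + 2 = 4)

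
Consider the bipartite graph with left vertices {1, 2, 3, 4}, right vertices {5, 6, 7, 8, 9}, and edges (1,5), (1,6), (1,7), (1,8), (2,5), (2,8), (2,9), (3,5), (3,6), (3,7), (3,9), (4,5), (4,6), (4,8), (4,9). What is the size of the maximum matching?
4 (matching: (1,8), (2,9), (3,7), (4,6); upper bound min(|L|,|R|) = min(4,5) = 4)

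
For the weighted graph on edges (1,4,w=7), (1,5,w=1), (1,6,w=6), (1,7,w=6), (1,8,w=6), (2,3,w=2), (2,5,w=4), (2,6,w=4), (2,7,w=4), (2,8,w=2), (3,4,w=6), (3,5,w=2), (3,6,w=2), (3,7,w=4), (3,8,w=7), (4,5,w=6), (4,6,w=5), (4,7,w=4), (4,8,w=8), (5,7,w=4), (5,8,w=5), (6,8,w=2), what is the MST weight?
17 (MST edges: (1,5,w=1), (2,3,w=2), (2,7,w=4), (2,8,w=2), (3,5,w=2), (3,6,w=2), (4,7,w=4); sum of weights 1 + 2 + 4 + 2 + 2 + 2 + 4 = 17)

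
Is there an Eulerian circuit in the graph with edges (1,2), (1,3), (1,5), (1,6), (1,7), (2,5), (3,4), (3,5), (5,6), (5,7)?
No (4 vertices have odd degree: {1, 3, 4, 5}; Eulerian circuit requires 0)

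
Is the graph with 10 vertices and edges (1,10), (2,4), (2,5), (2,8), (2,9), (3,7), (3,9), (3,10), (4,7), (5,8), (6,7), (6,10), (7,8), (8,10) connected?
Yes (BFS from 1 visits [1, 10, 3, 6, 8, 7, 9, 2, 5, 4] — all 10 vertices reached)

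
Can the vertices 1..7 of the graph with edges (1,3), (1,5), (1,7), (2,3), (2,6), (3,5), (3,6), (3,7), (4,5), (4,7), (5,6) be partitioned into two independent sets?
No (odd cycle of length 3: 3 -> 1 -> 7 -> 3)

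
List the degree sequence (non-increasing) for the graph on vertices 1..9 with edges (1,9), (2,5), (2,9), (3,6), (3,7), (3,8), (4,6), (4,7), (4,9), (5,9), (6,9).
[5, 3, 3, 3, 2, 2, 2, 1, 1] (degrees: deg(1)=1, deg(2)=2, deg(3)=3, deg(4)=3, deg(5)=2, deg(6)=3, deg(7)=2, deg(8)=1, deg(9)=5)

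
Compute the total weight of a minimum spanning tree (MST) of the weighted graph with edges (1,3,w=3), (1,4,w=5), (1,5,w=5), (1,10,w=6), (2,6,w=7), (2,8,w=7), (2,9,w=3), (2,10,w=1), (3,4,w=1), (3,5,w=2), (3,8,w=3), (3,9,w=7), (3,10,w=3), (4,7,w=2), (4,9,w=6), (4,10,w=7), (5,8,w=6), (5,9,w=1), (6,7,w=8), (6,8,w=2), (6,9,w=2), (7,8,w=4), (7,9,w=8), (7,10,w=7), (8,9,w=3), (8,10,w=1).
15 (MST edges: (1,3,w=3), (2,10,w=1), (3,4,w=1), (3,5,w=2), (4,7,w=2), (5,9,w=1), (6,8,w=2), (6,9,w=2), (8,10,w=1); sum of weights 3 + 1 + 1 + 2 + 2 + 1 + 2 + 2 + 1 = 15)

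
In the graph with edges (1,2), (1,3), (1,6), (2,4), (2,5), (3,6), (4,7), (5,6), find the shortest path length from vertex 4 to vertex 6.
3 (path: 4 -> 2 -> 1 -> 6, 3 edges)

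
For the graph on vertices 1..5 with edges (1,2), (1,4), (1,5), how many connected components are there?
2 (components: {1, 2, 4, 5}, {3})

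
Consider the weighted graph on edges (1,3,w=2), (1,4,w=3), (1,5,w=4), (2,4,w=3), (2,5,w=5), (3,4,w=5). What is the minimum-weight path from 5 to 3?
6 (path: 5 -> 1 -> 3; weights 4 + 2 = 6)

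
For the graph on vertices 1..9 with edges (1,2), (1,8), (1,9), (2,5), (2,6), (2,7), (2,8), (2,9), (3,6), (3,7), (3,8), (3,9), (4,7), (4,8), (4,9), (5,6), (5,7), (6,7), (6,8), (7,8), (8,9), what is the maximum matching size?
4 (matching: (1,2), (3,6), (5,7), (8,9); upper bound floor(n/2) = floor(9/2) = 4)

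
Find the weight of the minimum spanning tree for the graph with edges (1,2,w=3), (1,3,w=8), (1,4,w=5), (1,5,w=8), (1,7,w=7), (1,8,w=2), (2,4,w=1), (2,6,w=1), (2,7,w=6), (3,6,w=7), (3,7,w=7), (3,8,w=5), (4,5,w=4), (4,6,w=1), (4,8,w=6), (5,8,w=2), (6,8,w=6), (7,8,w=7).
20 (MST edges: (1,2,w=3), (1,8,w=2), (2,4,w=1), (2,6,w=1), (2,7,w=6), (3,8,w=5), (5,8,w=2); sum of weights 3 + 2 + 1 + 1 + 6 + 5 + 2 = 20)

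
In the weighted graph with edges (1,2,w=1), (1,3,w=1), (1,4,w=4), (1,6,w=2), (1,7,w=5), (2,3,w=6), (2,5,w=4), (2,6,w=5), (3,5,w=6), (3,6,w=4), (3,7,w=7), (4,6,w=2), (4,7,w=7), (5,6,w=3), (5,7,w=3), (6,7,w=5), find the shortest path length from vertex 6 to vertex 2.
3 (path: 6 -> 1 -> 2; weights 2 + 1 = 3)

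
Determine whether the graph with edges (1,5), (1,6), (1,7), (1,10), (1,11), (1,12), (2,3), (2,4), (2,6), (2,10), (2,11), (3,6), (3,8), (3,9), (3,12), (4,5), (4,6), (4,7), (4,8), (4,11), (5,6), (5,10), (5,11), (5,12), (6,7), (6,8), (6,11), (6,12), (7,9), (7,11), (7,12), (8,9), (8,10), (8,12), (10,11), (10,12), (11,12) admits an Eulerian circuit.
No (4 vertices have odd degree: {2, 3, 6, 9}; Eulerian circuit requires 0)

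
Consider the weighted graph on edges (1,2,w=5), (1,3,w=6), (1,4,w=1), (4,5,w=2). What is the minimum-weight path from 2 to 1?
5 (path: 2 -> 1; weights 5 = 5)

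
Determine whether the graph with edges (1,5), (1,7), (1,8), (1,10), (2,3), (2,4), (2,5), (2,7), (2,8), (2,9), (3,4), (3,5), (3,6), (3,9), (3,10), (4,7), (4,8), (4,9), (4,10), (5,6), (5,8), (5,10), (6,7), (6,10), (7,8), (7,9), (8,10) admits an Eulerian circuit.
Yes (the graph is connected and all 10 vertices have even degree)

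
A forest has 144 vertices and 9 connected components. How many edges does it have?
135 (Each of the 9 component trees on V_i vertices has V_i - 1 edges; summing gives V - C = 144 - 9 = 135)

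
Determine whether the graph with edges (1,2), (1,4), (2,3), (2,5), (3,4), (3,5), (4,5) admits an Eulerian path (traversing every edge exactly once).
No (4 vertices have odd degree: {2, 3, 4, 5}; Eulerian path requires 0 or 2)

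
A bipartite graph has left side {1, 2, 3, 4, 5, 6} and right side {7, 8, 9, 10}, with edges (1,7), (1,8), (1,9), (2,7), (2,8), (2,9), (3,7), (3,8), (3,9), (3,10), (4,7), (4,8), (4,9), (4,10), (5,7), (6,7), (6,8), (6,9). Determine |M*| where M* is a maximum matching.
4 (matching: (1,9), (2,8), (3,10), (4,7); upper bound min(|L|,|R|) = min(6,4) = 4)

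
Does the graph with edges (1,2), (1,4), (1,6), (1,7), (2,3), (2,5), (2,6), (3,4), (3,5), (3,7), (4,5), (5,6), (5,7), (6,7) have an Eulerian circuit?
No (2 vertices have odd degree: {4, 5}; Eulerian circuit requires 0)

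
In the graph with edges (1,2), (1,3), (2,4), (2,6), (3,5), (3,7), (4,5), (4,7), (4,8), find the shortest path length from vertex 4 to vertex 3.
2 (path: 4 -> 7 -> 3, 2 edges)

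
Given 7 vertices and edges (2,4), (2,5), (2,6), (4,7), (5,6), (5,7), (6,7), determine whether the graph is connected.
No, it has 3 components: {1}, {2, 4, 5, 6, 7}, {3}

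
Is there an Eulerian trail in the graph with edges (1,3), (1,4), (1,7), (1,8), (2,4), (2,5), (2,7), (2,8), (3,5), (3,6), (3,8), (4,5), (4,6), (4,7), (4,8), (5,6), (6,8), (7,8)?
Yes — and in fact it has an Eulerian circuit (the graph is connected and all 8 vertices have even degree)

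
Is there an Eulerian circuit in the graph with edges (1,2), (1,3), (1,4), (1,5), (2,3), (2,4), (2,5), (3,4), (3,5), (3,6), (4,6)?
No (2 vertices have odd degree: {3, 5}; Eulerian circuit requires 0)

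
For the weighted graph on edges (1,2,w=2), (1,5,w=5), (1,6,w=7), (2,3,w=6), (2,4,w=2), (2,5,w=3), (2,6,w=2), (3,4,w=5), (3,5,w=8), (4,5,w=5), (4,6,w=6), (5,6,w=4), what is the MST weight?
14 (MST edges: (1,2,w=2), (2,4,w=2), (2,5,w=3), (2,6,w=2), (3,4,w=5); sum of weights 2 + 2 + 3 + 2 + 5 = 14)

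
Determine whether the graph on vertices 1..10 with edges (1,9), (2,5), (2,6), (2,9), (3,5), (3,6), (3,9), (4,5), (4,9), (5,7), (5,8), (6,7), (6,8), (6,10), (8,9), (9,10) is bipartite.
Yes. Partition: {1, 2, 3, 4, 7, 8, 10}, {5, 6, 9}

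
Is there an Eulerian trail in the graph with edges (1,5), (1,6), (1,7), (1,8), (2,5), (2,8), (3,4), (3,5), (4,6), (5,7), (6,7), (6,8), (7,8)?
Yes — and in fact it has an Eulerian circuit (the graph is connected and all 8 vertices have even degree)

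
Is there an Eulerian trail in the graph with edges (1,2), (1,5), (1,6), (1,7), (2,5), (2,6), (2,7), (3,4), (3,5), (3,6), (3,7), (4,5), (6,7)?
Yes — and in fact it has an Eulerian circuit (the graph is connected and all 7 vertices have even degree)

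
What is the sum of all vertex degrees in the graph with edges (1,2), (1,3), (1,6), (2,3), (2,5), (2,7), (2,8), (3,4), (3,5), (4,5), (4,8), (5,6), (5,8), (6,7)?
28 (handshake: sum of degrees = 2|E| = 2 x 14 = 28)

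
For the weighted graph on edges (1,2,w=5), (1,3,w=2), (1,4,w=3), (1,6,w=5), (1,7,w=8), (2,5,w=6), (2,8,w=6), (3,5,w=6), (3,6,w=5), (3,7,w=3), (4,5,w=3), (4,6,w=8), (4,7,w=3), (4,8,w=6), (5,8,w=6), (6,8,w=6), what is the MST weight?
27 (MST edges: (1,2,w=5), (1,3,w=2), (1,4,w=3), (1,6,w=5), (2,8,w=6), (3,7,w=3), (4,5,w=3); sum of weights 5 + 2 + 3 + 5 + 6 + 3 + 3 = 27)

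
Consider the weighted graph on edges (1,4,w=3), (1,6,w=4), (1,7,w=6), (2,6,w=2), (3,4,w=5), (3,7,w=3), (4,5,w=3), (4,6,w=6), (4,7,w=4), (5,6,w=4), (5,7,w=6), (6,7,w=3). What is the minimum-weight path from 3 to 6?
6 (path: 3 -> 7 -> 6; weights 3 + 3 = 6)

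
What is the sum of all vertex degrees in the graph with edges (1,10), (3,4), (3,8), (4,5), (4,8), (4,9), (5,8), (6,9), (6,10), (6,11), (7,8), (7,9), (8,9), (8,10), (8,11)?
30 (handshake: sum of degrees = 2|E| = 2 x 15 = 30)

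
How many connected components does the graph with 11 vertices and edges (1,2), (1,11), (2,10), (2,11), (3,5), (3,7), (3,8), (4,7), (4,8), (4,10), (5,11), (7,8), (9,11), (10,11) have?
2 (components: {1, 2, 3, 4, 5, 7, 8, 9, 10, 11}, {6})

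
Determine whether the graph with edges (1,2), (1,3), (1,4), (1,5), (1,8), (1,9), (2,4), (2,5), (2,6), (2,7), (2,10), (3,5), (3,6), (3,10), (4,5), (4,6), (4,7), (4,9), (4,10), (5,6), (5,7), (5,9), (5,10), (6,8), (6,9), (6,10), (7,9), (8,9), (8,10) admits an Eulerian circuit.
No (2 vertices have odd degree: {4, 6}; Eulerian circuit requires 0)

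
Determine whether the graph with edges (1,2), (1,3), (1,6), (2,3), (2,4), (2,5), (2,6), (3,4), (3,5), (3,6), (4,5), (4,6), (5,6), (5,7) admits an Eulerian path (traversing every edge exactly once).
No (6 vertices have odd degree: {1, 2, 3, 5, 6, 7}; Eulerian path requires 0 or 2)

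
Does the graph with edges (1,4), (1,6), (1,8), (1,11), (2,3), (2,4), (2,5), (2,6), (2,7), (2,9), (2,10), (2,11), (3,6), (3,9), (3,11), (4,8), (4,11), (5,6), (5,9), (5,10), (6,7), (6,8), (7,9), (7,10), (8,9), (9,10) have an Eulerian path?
Yes — and in fact it has an Eulerian circuit (the graph is connected and all 11 vertices have even degree)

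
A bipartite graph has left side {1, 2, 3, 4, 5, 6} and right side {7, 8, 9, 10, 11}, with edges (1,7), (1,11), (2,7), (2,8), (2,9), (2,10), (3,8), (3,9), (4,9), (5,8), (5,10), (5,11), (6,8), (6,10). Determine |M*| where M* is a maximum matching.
5 (matching: (1,11), (2,7), (3,9), (5,8), (6,10); upper bound min(|L|,|R|) = min(6,5) = 5)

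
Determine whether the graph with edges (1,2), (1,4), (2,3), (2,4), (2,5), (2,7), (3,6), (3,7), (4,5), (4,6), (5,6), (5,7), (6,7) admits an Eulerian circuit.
No (2 vertices have odd degree: {2, 3}; Eulerian circuit requires 0)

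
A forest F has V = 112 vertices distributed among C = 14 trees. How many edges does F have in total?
98 (Each of the 14 component trees on V_i vertices has V_i - 1 edges; summing gives V - C = 112 - 14 = 98)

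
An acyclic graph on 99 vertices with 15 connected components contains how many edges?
84 (Each of the 15 component trees on V_i vertices has V_i - 1 edges; summing gives V - C = 99 - 15 = 84)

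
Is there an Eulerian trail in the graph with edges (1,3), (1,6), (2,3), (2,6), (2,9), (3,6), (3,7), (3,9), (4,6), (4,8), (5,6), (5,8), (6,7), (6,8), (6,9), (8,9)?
Yes (the graph is connected and exactly 2 vertices have odd degree: {2, 3}; any Eulerian path must start and end at those)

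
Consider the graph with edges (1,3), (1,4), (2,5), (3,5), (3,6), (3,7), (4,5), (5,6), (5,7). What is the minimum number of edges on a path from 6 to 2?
2 (path: 6 -> 5 -> 2, 2 edges)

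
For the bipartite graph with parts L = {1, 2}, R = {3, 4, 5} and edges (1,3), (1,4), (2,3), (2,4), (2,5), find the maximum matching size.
2 (matching: (1,4), (2,5); upper bound min(|L|,|R|) = min(2,3) = 2)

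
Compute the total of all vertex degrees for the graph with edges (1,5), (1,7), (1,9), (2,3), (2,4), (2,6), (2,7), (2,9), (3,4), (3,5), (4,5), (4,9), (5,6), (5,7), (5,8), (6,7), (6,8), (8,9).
36 (handshake: sum of degrees = 2|E| = 2 x 18 = 36)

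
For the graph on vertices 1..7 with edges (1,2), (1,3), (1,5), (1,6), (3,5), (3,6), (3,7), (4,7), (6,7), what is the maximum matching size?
3 (matching: (1,6), (3,5), (4,7); upper bound floor(n/2) = floor(7/2) = 3)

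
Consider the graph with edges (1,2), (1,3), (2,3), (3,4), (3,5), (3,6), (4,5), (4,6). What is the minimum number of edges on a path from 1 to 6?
2 (path: 1 -> 3 -> 6, 2 edges)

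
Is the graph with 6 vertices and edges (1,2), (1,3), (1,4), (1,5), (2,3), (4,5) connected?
No, it has 2 components: {1, 2, 3, 4, 5}, {6}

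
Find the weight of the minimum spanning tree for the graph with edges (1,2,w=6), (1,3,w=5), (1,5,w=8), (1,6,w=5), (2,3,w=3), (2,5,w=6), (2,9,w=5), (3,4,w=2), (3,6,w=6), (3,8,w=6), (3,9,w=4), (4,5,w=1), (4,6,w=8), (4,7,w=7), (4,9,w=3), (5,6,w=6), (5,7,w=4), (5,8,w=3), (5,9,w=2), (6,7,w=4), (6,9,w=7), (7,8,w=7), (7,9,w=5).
24 (MST edges: (1,6,w=5), (2,3,w=3), (3,4,w=2), (4,5,w=1), (5,7,w=4), (5,8,w=3), (5,9,w=2), (6,7,w=4); sum of weights 5 + 3 + 2 + 1 + 4 + 3 + 2 + 4 = 24)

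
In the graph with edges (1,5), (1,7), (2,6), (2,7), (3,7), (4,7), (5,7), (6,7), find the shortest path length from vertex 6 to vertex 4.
2 (path: 6 -> 7 -> 4, 2 edges)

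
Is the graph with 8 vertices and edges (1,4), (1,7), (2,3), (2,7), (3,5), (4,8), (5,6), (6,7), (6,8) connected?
Yes (BFS from 1 visits [1, 4, 7, 8, 2, 6, 3, 5] — all 8 vertices reached)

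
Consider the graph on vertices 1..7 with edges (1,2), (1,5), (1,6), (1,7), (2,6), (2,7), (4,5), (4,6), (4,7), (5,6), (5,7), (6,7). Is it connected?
No, it has 2 components: {1, 2, 4, 5, 6, 7}, {3}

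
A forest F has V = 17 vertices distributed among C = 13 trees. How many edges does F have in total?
4 (Each of the 13 component trees on V_i vertices has V_i - 1 edges; summing gives V - C = 17 - 13 = 4)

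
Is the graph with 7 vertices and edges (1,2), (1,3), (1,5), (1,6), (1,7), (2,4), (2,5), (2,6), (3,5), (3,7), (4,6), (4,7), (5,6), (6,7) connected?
Yes (BFS from 1 visits [1, 2, 3, 5, 6, 7, 4] — all 7 vertices reached)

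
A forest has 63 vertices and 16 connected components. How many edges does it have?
47 (Each of the 16 component trees on V_i vertices has V_i - 1 edges; summing gives V - C = 63 - 16 = 47)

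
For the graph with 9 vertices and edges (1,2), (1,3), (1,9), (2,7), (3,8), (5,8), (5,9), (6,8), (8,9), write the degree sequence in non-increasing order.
[4, 3, 3, 2, 2, 2, 1, 1, 0] (degrees: deg(1)=3, deg(2)=2, deg(3)=2, deg(4)=0, deg(5)=2, deg(6)=1, deg(7)=1, deg(8)=4, deg(9)=3)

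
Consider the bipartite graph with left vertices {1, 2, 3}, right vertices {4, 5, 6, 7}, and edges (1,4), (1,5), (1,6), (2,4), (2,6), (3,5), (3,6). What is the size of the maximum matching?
3 (matching: (1,6), (2,4), (3,5); upper bound min(|L|,|R|) = min(3,4) = 3)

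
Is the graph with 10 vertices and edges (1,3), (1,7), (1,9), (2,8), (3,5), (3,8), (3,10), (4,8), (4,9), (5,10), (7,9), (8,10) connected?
No, it has 2 components: {1, 2, 3, 4, 5, 7, 8, 9, 10}, {6}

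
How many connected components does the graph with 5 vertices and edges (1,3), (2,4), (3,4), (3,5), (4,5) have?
1 (components: {1, 2, 3, 4, 5})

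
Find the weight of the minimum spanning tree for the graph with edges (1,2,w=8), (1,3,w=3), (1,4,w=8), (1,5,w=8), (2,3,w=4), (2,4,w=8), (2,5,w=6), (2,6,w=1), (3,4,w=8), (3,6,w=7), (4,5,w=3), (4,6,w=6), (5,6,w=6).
17 (MST edges: (1,3,w=3), (2,3,w=4), (2,5,w=6), (2,6,w=1), (4,5,w=3); sum of weights 3 + 4 + 6 + 1 + 3 = 17)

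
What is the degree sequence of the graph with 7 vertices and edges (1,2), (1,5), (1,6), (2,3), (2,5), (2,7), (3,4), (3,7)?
[4, 3, 3, 2, 2, 1, 1] (degrees: deg(1)=3, deg(2)=4, deg(3)=3, deg(4)=1, deg(5)=2, deg(6)=1, deg(7)=2)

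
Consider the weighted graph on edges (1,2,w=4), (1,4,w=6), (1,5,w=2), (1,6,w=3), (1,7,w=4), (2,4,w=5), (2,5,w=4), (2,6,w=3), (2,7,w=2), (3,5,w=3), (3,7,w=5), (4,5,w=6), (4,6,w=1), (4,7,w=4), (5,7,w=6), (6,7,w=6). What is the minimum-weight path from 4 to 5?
6 (path: 4 -> 5; weights 6 = 6)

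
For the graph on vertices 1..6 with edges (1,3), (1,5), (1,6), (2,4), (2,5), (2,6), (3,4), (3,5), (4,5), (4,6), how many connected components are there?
1 (components: {1, 2, 3, 4, 5, 6})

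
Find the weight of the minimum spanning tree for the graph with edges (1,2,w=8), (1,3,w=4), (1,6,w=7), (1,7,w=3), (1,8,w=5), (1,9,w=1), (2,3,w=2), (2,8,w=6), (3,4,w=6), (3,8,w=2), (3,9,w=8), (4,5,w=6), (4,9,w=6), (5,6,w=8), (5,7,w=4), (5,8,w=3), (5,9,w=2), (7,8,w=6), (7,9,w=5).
26 (MST edges: (1,6,w=7), (1,7,w=3), (1,9,w=1), (2,3,w=2), (3,4,w=6), (3,8,w=2), (5,8,w=3), (5,9,w=2); sum of weights 7 + 3 + 1 + 2 + 6 + 2 + 3 + 2 = 26)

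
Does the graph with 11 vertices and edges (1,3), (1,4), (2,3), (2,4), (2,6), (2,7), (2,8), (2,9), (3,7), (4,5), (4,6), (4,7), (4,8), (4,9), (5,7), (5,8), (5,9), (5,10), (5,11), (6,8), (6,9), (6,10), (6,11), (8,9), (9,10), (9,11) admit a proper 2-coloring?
No (odd cycle of length 3: 6 -> 4 -> 9 -> 6)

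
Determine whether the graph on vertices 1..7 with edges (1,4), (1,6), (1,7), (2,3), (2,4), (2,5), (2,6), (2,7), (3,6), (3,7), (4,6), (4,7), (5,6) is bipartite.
No (odd cycle of length 3: 7 -> 1 -> 4 -> 7)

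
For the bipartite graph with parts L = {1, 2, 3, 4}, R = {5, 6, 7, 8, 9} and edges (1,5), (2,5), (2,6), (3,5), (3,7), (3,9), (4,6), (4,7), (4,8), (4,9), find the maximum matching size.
4 (matching: (1,5), (2,6), (3,9), (4,8); upper bound min(|L|,|R|) = min(4,5) = 4)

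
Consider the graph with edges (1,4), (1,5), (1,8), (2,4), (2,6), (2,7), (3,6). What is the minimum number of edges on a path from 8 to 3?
5 (path: 8 -> 1 -> 4 -> 2 -> 6 -> 3, 5 edges)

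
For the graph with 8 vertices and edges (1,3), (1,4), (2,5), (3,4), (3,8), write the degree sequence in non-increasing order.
[3, 2, 2, 1, 1, 1, 0, 0] (degrees: deg(1)=2, deg(2)=1, deg(3)=3, deg(4)=2, deg(5)=1, deg(6)=0, deg(7)=0, deg(8)=1)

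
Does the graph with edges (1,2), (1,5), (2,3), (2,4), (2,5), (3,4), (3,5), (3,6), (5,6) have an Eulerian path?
Yes — and in fact it has an Eulerian circuit (the graph is connected and all 6 vertices have even degree)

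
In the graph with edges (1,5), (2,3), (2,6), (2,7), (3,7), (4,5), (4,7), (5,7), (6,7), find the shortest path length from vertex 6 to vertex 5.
2 (path: 6 -> 7 -> 5, 2 edges)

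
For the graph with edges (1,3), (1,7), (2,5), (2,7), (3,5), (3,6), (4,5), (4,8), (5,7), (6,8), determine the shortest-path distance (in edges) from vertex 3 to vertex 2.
2 (path: 3 -> 5 -> 2, 2 edges)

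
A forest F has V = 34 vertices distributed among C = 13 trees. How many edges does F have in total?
21 (Each of the 13 component trees on V_i vertices has V_i - 1 edges; summing gives V - C = 34 - 13 = 21)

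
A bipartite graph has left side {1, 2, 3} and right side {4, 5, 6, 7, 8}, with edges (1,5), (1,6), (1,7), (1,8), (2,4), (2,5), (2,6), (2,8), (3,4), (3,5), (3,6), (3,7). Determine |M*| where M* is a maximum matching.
3 (matching: (1,8), (2,6), (3,7); upper bound min(|L|,|R|) = min(3,5) = 3)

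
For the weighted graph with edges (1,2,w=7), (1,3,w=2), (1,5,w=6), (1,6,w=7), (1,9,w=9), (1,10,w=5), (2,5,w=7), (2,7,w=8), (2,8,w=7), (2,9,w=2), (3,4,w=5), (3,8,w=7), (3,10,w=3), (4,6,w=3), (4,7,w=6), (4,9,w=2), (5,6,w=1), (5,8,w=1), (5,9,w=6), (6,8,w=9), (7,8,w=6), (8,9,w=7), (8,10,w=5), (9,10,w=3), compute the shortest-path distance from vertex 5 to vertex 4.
4 (path: 5 -> 6 -> 4; weights 1 + 3 = 4)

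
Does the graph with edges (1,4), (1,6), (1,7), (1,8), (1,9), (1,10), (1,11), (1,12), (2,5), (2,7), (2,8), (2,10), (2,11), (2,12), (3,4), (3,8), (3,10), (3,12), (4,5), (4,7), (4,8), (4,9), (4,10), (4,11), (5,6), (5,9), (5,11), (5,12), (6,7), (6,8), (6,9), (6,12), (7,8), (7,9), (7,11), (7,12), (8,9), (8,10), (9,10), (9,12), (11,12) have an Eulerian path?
Yes — and in fact it has an Eulerian circuit (the graph is connected and all 12 vertices have even degree)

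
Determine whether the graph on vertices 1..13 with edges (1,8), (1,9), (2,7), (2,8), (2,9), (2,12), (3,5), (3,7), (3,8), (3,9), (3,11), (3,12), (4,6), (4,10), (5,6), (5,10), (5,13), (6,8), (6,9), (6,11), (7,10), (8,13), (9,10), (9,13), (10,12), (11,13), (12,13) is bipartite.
Yes. Partition: {1, 2, 3, 6, 10, 13}, {4, 5, 7, 8, 9, 11, 12}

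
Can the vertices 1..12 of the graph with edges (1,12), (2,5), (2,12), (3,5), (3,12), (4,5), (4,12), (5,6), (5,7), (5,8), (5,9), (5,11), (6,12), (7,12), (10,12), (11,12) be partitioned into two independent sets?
Yes. Partition: {1, 2, 3, 4, 6, 7, 8, 9, 10, 11}, {5, 12}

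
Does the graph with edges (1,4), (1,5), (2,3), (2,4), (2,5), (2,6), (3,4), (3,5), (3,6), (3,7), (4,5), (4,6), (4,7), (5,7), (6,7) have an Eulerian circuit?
No (2 vertices have odd degree: {3, 5}; Eulerian circuit requires 0)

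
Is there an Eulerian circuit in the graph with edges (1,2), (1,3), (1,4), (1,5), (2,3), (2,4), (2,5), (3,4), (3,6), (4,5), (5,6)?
Yes (the graph is connected and all 6 vertices have even degree)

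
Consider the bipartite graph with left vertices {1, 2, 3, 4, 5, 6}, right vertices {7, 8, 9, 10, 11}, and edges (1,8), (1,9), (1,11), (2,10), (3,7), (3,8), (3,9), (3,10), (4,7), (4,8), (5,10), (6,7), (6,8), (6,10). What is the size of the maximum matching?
5 (matching: (1,11), (2,10), (3,9), (4,8), (6,7); upper bound min(|L|,|R|) = min(6,5) = 5)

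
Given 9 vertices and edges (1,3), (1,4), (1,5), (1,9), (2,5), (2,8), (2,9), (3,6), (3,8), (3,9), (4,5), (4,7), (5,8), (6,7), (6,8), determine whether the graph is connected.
Yes (BFS from 1 visits [1, 3, 4, 5, 9, 6, 8, 7, 2] — all 9 vertices reached)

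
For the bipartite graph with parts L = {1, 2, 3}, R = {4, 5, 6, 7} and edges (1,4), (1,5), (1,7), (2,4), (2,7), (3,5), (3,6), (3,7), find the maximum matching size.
3 (matching: (1,5), (2,7), (3,6); upper bound min(|L|,|R|) = min(3,4) = 3)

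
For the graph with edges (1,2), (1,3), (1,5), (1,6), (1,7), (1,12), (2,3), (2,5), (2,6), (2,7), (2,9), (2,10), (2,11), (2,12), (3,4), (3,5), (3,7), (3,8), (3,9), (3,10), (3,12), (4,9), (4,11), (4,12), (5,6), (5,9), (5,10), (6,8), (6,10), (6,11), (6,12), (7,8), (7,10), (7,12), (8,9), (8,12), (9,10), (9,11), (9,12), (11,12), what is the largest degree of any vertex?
9 (attained at vertices 2, 3, 12)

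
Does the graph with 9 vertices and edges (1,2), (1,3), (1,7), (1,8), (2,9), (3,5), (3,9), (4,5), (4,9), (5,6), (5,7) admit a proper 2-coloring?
Yes. Partition: {1, 5, 9}, {2, 3, 4, 6, 7, 8}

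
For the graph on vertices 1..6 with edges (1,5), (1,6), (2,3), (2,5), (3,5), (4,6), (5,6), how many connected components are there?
1 (components: {1, 2, 3, 4, 5, 6})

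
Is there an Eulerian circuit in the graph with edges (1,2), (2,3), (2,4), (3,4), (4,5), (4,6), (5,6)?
No (2 vertices have odd degree: {1, 2}; Eulerian circuit requires 0)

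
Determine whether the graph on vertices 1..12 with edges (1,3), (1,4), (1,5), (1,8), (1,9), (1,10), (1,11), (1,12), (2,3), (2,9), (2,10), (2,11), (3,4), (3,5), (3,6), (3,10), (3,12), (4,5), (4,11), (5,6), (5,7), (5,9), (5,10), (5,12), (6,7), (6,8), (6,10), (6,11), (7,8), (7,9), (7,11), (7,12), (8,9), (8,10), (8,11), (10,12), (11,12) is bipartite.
No (odd cycle of length 3: 5 -> 1 -> 10 -> 5)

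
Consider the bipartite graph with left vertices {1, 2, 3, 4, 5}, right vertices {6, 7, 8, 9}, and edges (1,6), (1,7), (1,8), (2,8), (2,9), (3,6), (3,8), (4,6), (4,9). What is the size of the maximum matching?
4 (matching: (1,7), (2,9), (3,8), (4,6); upper bound min(|L|,|R|) = min(5,4) = 4)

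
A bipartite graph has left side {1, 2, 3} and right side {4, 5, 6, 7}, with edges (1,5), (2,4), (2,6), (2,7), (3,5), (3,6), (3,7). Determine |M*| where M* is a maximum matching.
3 (matching: (1,5), (2,7), (3,6); upper bound min(|L|,|R|) = min(3,4) = 3)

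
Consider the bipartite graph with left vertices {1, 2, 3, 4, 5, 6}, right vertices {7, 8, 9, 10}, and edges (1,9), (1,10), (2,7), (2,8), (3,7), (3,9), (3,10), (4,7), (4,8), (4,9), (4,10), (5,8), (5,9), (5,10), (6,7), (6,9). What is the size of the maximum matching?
4 (matching: (1,10), (2,8), (3,9), (4,7); upper bound min(|L|,|R|) = min(6,4) = 4)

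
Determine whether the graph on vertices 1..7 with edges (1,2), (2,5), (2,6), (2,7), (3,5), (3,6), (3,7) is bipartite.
Yes. Partition: {1, 4, 5, 6, 7}, {2, 3}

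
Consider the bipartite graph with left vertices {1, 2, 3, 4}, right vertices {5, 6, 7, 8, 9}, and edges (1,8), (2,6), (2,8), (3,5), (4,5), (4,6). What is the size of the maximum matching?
3 (matching: (1,8), (2,6), (3,5); upper bound min(|L|,|R|) = min(4,5) = 4)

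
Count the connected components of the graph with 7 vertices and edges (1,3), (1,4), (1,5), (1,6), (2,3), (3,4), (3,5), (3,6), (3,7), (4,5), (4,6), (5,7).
1 (components: {1, 2, 3, 4, 5, 6, 7})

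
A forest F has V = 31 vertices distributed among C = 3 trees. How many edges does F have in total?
28 (Each of the 3 component trees on V_i vertices has V_i - 1 edges; summing gives V - C = 31 - 3 = 28)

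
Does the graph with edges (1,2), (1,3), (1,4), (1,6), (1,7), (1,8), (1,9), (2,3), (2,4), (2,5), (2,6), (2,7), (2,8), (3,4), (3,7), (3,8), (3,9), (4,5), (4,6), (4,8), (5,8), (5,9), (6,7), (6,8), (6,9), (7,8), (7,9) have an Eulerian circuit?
No (4 vertices have odd degree: {1, 2, 8, 9}; Eulerian circuit requires 0)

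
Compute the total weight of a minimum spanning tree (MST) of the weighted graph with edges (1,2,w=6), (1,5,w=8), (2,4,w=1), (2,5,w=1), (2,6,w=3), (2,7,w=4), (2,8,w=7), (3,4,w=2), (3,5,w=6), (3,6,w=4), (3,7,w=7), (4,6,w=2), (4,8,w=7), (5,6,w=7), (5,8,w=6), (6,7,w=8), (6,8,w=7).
22 (MST edges: (1,2,w=6), (2,4,w=1), (2,5,w=1), (2,7,w=4), (3,4,w=2), (4,6,w=2), (5,8,w=6); sum of weights 6 + 1 + 1 + 4 + 2 + 2 + 6 = 22)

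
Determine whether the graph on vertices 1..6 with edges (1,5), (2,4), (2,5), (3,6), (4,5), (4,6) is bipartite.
No (odd cycle of length 3: 4 -> 5 -> 2 -> 4)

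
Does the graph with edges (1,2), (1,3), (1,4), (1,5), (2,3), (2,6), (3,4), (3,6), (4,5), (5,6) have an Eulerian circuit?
No (4 vertices have odd degree: {2, 4, 5, 6}; Eulerian circuit requires 0)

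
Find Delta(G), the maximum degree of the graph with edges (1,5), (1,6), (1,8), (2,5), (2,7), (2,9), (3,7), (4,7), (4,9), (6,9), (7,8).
4 (attained at vertex 7)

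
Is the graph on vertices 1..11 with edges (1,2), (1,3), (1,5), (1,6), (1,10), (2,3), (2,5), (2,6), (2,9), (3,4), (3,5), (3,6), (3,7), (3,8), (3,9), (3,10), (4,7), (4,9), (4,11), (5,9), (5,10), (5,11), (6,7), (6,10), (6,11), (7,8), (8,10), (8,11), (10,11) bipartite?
No (odd cycle of length 3: 2 -> 1 -> 6 -> 2)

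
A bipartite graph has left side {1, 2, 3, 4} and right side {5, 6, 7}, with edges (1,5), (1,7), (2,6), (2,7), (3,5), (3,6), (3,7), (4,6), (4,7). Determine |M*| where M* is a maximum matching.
3 (matching: (1,7), (2,6), (3,5); upper bound min(|L|,|R|) = min(4,3) = 3)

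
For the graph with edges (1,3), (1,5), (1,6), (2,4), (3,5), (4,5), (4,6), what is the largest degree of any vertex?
3 (attained at vertices 1, 4, 5)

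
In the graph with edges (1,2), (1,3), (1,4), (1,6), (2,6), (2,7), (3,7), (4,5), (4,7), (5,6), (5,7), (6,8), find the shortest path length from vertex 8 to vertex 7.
3 (path: 8 -> 6 -> 5 -> 7, 3 edges)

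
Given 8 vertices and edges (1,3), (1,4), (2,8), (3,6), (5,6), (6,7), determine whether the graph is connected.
No, it has 2 components: {1, 3, 4, 5, 6, 7}, {2, 8}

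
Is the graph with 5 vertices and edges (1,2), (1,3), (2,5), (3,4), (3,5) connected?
Yes (BFS from 1 visits [1, 2, 3, 5, 4] — all 5 vertices reached)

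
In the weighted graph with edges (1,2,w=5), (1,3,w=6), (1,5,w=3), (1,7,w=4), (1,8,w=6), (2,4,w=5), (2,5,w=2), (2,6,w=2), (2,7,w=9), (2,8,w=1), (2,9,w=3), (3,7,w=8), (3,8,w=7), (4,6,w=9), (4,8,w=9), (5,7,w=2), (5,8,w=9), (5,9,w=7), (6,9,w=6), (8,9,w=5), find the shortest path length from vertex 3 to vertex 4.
13 (path: 3 -> 8 -> 2 -> 4; weights 7 + 1 + 5 = 13)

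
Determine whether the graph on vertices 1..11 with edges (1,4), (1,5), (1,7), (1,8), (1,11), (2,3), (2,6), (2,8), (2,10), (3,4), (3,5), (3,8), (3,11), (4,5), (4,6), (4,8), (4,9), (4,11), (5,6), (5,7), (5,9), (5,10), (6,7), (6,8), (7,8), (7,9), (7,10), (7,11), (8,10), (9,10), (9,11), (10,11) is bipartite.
No (odd cycle of length 3: 4 -> 1 -> 5 -> 4)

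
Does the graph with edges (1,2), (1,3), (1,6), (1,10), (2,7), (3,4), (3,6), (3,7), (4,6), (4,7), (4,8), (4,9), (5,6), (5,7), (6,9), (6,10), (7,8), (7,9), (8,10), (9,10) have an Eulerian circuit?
No (2 vertices have odd degree: {4, 8}; Eulerian circuit requires 0)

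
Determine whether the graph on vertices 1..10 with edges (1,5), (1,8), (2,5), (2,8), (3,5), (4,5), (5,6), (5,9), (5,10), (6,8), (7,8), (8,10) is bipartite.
Yes. Partition: {1, 2, 3, 4, 6, 7, 9, 10}, {5, 8}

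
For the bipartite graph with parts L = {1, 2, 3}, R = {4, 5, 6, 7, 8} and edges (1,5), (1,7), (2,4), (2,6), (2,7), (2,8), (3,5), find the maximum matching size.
3 (matching: (1,7), (2,8), (3,5); upper bound min(|L|,|R|) = min(3,5) = 3)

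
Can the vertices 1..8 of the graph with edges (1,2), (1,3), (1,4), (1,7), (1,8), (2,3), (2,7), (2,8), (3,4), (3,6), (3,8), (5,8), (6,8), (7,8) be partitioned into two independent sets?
No (odd cycle of length 3: 2 -> 1 -> 8 -> 2)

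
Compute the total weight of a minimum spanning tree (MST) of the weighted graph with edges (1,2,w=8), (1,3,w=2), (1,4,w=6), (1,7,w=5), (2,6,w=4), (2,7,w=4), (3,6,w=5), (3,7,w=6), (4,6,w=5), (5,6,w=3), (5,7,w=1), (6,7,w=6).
20 (MST edges: (1,3,w=2), (1,7,w=5), (2,6,w=4), (4,6,w=5), (5,6,w=3), (5,7,w=1); sum of weights 2 + 5 + 4 + 5 + 3 + 1 = 20)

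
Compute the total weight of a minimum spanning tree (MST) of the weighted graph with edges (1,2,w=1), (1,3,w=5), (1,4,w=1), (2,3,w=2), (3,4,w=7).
4 (MST edges: (1,2,w=1), (1,4,w=1), (2,3,w=2); sum of weights 1 + 1 + 2 = 4)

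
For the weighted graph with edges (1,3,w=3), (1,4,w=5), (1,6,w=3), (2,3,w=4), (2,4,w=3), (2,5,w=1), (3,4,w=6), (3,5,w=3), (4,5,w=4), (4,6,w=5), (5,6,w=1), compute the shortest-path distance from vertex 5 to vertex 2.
1 (path: 5 -> 2; weights 1 = 1)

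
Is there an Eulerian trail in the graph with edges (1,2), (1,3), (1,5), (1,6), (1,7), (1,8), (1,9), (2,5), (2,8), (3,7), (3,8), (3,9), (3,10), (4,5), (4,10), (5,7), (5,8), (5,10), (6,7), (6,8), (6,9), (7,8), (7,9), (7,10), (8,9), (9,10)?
No (6 vertices have odd degree: {1, 2, 3, 7, 8, 10}; Eulerian path requires 0 or 2)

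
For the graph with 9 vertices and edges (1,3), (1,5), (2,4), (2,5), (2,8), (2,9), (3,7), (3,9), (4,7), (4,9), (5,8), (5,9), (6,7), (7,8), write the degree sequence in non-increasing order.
[4, 4, 4, 4, 3, 3, 3, 2, 1] (degrees: deg(1)=2, deg(2)=4, deg(3)=3, deg(4)=3, deg(5)=4, deg(6)=1, deg(7)=4, deg(8)=3, deg(9)=4)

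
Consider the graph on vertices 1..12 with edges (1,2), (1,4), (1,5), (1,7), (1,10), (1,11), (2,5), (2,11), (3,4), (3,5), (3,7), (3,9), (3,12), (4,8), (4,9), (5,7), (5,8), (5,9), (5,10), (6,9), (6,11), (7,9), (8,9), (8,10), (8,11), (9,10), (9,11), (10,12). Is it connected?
Yes (BFS from 1 visits [1, 2, 4, 5, 7, 10, 11, 3, 8, 9, 12, 6] — all 12 vertices reached)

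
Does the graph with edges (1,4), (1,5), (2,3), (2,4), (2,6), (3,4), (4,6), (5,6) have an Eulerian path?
Yes (the graph is connected and exactly 2 vertices have odd degree: {2, 6}; any Eulerian path must start and end at those)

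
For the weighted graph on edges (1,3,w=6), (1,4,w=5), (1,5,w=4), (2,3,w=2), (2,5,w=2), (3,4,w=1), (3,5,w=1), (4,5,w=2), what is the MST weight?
8 (MST edges: (1,5,w=4), (2,5,w=2), (3,4,w=1), (3,5,w=1); sum of weights 4 + 2 + 1 + 1 = 8)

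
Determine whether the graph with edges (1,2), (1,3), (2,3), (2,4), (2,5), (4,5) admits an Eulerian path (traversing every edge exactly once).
Yes — and in fact it has an Eulerian circuit (the graph is connected and all 5 vertices have even degree)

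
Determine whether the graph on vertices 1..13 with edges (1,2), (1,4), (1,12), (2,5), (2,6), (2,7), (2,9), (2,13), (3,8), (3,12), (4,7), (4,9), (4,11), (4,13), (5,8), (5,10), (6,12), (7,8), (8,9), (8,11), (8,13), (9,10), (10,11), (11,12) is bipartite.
Yes. Partition: {1, 3, 5, 6, 7, 9, 11, 13}, {2, 4, 8, 10, 12}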